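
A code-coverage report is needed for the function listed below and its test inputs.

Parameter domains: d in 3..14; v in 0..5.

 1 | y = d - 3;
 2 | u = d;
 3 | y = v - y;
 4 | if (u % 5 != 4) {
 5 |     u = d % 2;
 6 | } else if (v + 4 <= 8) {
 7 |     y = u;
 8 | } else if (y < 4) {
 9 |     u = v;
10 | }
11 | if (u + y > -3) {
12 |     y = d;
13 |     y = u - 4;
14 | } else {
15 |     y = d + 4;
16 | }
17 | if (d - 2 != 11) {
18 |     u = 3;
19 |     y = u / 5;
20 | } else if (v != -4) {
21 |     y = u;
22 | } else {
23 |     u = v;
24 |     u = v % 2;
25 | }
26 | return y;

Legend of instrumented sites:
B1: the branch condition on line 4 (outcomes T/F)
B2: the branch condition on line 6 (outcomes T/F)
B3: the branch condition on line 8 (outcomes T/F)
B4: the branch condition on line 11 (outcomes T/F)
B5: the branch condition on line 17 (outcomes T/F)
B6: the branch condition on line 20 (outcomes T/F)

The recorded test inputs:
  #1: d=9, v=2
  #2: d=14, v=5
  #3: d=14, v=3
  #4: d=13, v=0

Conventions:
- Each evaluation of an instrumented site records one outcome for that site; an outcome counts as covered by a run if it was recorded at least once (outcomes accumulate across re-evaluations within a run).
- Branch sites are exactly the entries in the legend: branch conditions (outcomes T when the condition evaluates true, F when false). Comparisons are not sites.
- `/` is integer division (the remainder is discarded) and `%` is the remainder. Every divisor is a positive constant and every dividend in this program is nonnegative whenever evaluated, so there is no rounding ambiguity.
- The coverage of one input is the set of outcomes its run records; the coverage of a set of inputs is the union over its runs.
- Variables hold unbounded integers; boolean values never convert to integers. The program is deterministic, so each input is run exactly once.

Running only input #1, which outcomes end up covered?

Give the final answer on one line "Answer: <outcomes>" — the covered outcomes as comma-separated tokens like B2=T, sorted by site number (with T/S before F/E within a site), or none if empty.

Event log for input #1 (d=9, v=2):
  B1->F, B2->T, B4->T, B5->T
distinct outcomes covered: B1=F, B2=T, B4=T, B5=T

Answer: B1=F, B2=T, B4=T, B5=T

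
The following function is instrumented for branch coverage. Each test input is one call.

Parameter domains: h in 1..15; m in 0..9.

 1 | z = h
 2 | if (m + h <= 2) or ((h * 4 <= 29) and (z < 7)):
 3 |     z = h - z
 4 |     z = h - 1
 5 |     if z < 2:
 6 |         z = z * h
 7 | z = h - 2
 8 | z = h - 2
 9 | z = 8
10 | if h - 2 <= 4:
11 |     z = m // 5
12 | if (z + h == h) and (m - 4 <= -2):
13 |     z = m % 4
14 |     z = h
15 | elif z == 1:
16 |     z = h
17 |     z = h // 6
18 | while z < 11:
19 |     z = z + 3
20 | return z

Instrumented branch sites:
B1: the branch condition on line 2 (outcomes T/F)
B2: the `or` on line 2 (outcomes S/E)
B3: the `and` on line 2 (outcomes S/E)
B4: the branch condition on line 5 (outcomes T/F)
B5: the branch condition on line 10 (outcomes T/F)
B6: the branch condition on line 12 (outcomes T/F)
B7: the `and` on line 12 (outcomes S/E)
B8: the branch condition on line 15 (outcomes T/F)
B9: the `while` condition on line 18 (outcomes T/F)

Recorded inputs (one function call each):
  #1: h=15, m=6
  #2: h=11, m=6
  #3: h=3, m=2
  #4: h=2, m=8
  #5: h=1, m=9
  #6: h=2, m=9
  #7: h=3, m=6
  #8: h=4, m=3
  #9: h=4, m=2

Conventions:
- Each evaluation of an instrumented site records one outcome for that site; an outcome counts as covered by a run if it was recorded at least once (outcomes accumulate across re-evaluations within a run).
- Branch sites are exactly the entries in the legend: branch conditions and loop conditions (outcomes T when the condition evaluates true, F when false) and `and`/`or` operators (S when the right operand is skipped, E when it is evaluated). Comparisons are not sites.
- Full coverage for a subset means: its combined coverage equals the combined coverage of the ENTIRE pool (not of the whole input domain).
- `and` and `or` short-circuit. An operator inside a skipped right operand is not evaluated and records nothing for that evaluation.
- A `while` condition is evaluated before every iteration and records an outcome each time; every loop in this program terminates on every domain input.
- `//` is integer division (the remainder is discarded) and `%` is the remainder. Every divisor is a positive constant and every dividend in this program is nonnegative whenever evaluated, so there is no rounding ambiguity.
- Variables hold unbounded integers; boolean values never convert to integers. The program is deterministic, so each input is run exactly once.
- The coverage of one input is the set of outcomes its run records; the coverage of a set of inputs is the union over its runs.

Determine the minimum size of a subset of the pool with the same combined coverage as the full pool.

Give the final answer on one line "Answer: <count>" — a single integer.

run #1 (h=15, m=6) records B1=F, B2=E, B3=S, B5=F, B6=F, B7=S, B8=F, B9=T, B9=F
run #2 (h=11, m=6) records B1=F, B2=E, B3=S, B5=F, B6=F, B7=S, B8=F, B9=T, B9=F
run #3 (h=3, m=2) records B1=T, B2=E, B3=E, B4=F, B5=T, B6=T, B7=E, B9=T, B9=F
run #4 (h=2, m=8) records B1=T, B2=E, B3=E, B4=T, B5=T, B6=F, B7=S, B8=T, B9=T, B9=F
run #5 (h=1, m=9) records B1=T, B2=E, B3=E, B4=T, B5=T, B6=F, B7=S, B8=T, B9=T, B9=F
run #6 (h=2, m=9) records B1=T, B2=E, B3=E, B4=T, B5=T, B6=F, B7=S, B8=T, B9=T, B9=F
run #7 (h=3, m=6) records B1=T, B2=E, B3=E, B4=F, B5=T, B6=F, B7=S, B8=T, B9=T, B9=F
run #8 (h=4, m=3) records B1=T, B2=E, B3=E, B4=F, B5=T, B6=F, B7=E, B8=F, B9=T, B9=F
run #9 (h=4, m=2) records B1=T, B2=E, B3=E, B4=F, B5=T, B6=T, B7=E, B9=T, B9=F
union over all inputs: B1=T, B1=F, B2=E, B3=S, B3=E, B4=T, B4=F, B5=T, B5=F, B6=T, B6=F, B7=S, B7=E, B8=T, B8=F, B9=T, B9=F (17 outcomes)
size 1 is not enough: best union over all size-1 subsets is 10/17
size 2 is not enough: best union over all size-2 subsets is 15/17
size 3: inputs {1, 3, 4} cover all 17 outcomes, and no lexicographically smaller subset of this size does

Answer: 3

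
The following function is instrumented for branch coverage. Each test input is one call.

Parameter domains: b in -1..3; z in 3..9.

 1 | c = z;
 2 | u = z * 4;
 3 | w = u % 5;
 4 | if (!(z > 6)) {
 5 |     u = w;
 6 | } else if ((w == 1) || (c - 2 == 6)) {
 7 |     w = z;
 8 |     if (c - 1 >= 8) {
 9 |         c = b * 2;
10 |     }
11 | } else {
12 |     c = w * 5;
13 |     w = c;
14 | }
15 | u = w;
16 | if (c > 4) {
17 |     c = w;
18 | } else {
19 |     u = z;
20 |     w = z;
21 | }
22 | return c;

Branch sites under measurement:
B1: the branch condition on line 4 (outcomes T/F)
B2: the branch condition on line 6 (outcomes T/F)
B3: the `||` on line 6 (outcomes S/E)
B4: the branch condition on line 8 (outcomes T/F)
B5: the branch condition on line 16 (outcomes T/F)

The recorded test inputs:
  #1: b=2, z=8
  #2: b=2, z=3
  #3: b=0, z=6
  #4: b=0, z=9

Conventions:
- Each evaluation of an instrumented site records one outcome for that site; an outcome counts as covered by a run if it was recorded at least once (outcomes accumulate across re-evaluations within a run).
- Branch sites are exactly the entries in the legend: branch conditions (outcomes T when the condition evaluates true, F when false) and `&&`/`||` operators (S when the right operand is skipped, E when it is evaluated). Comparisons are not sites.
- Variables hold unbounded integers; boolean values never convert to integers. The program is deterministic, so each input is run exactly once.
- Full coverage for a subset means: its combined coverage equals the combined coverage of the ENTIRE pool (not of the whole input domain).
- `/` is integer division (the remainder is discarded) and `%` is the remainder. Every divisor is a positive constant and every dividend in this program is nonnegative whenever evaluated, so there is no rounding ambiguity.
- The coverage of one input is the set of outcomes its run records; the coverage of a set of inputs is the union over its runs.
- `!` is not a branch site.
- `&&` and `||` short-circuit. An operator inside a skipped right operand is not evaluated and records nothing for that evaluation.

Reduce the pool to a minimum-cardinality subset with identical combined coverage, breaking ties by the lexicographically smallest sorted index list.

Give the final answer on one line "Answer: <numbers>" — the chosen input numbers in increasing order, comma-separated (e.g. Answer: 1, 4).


#1 (b=2, z=8) -> B1->F, B3->E, B2->T, B4->F, B5->T; covered: B1=F, B2=T, B3=E, B4=F, B5=T
#2 (b=2, z=3) -> B1->T, B5->F; covered: B1=T, B5=F
#3 (b=0, z=6) -> B1->T, B5->T; covered: B1=T, B5=T
#4 (b=0, z=9) -> B1->F, B3->S, B2->T, B4->T, B5->F; covered: B1=F, B2=T, B3=S, B4=T, B5=F
pool-wide coverage (9 outcomes): B1=T, B1=F, B2=T, B3=S, B3=E, B4=T, B4=F, B5=T, B5=F
size 1 is not enough: best union over all size-1 subsets is 5/9
size 2 is not enough: best union over all size-2 subsets is 8/9
at size 3, {1, 2, 4} reaches all 9 outcomes; every lexicographically earlier size-3 subset fails
Answer: 1, 2, 4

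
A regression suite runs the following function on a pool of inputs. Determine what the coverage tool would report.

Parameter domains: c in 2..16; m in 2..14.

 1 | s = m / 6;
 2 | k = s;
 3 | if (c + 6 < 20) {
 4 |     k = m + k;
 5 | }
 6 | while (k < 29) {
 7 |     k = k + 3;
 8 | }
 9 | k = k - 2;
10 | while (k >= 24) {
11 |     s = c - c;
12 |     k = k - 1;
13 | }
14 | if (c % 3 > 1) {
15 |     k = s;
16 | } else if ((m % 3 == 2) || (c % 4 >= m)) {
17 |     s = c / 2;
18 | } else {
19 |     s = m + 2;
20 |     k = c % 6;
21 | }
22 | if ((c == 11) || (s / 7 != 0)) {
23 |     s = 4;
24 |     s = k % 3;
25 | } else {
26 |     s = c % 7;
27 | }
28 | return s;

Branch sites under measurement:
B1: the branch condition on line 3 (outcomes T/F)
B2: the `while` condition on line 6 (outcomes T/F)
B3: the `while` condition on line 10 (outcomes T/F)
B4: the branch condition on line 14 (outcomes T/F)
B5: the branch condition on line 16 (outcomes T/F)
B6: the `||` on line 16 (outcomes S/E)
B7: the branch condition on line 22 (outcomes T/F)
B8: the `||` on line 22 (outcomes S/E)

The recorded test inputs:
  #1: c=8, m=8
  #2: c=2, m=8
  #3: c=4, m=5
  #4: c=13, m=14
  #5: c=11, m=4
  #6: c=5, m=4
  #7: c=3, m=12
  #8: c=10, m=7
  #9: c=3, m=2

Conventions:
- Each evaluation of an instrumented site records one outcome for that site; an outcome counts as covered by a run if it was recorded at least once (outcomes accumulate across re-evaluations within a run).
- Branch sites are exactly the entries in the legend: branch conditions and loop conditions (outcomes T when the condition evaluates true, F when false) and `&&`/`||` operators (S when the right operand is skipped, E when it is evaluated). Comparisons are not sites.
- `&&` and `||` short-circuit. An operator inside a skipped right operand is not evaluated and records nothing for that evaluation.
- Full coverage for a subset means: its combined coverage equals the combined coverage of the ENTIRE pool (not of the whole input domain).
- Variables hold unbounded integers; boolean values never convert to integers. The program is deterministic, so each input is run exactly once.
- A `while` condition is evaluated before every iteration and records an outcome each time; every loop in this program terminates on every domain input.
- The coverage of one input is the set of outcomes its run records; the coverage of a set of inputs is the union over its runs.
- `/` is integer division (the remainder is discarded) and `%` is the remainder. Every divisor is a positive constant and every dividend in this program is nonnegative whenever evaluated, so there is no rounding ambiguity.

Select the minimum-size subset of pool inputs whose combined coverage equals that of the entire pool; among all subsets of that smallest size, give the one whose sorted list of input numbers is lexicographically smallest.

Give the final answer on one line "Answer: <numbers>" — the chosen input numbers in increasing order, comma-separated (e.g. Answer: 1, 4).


#1 (c=8, m=8) -> covered: B1=T, B2=T, B2=F, B3=T, B3=F, B4=T, B7=F, B8=E
#2 (c=2, m=8) -> covered: B1=T, B2=T, B2=F, B3=T, B3=F, B4=T, B7=F, B8=E
#3 (c=4, m=5) -> covered: B1=T, B2=T, B2=F, B3=T, B3=F, B4=F, B5=T, B6=S, B7=F, B8=E
#4 (c=13, m=14) -> covered: B1=T, B2=T, B2=F, B3=T, B3=F, B4=F, B5=T, B6=S, B7=F, B8=E
#5 (c=11, m=4) -> covered: B1=T, B2=T, B2=F, B3=T, B3=F, B4=T, B7=T, B8=S
#6 (c=5, m=4) -> covered: B1=T, B2=T, B2=F, B3=T, B3=F, B4=T, B7=F, B8=E
#7 (c=3, m=12) -> covered: B1=T, B2=T, B2=F, B3=T, B3=F, B4=F, B5=F, B6=E, B7=T, B8=E
#8 (c=10, m=7) -> covered: B1=T, B2=T, B2=F, B3=T, B3=F, B4=F, B5=F, B6=E, B7=T, B8=E
#9 (c=3, m=2) -> covered: B1=T, B2=T, B2=F, B3=T, B3=F, B4=F, B5=T, B6=S, B7=F, B8=E
union over all inputs: B1=T, B2=T, B2=F, B3=T, B3=F, B4=T, B4=F, B5=T, B5=F, B6=S, B6=E, B7=T, B7=F, B8=S, B8=E (15 outcomes)
every size-1 subset falls short of the 15 outcomes (best: 10/15)
every size-2 subset falls short of the 15 outcomes (best: 13/15)
the canonical winner is {3, 5, 7}: size 3, full 15-outcome coverage, earliest index list among size-3 covers
Answer: 3, 5, 7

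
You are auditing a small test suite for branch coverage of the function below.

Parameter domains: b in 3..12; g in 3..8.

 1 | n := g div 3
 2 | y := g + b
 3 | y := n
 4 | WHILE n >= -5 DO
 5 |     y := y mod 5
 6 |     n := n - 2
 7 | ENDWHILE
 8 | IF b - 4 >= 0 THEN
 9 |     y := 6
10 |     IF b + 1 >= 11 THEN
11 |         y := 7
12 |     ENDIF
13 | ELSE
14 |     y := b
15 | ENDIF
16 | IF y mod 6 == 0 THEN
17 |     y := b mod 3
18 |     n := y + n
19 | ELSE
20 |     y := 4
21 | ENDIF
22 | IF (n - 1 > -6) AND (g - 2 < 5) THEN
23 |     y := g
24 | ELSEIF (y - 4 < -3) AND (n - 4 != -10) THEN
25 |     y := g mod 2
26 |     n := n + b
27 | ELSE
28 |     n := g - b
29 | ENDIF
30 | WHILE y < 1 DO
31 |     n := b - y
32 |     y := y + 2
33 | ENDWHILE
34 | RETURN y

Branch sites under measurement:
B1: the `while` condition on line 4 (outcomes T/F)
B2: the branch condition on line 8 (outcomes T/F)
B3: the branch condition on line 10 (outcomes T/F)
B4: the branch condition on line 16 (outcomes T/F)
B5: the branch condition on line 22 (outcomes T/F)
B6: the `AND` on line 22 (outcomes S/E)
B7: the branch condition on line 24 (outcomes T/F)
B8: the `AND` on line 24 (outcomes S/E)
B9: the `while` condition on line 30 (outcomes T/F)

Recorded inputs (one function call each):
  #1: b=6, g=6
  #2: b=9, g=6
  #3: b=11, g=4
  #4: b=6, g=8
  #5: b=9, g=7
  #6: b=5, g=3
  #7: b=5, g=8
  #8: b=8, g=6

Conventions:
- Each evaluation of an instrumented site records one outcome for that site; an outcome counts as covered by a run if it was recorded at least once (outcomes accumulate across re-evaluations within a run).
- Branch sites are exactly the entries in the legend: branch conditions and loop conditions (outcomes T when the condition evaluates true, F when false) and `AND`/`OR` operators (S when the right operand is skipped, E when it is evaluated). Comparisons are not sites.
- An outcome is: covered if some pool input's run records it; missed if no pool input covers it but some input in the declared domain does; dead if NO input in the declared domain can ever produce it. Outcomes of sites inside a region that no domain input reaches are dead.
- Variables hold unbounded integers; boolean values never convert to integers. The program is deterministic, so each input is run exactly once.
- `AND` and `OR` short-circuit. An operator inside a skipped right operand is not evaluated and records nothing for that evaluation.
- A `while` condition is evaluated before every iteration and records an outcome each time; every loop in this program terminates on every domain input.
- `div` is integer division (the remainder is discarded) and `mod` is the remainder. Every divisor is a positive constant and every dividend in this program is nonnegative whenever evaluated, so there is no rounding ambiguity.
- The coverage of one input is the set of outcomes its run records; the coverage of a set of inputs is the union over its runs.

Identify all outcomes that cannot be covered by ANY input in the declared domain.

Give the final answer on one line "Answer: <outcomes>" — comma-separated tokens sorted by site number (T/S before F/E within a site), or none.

sweeping the full domain (60 inputs) for each outcome:
  reachable outcomes have witnesses, e.g. B1=T (e.g. b=3, g=3), B1=F (e.g. b=3, g=3), B2=T (e.g. b=4, g=3), B2=F (e.g. b=3, g=3)

Answer: none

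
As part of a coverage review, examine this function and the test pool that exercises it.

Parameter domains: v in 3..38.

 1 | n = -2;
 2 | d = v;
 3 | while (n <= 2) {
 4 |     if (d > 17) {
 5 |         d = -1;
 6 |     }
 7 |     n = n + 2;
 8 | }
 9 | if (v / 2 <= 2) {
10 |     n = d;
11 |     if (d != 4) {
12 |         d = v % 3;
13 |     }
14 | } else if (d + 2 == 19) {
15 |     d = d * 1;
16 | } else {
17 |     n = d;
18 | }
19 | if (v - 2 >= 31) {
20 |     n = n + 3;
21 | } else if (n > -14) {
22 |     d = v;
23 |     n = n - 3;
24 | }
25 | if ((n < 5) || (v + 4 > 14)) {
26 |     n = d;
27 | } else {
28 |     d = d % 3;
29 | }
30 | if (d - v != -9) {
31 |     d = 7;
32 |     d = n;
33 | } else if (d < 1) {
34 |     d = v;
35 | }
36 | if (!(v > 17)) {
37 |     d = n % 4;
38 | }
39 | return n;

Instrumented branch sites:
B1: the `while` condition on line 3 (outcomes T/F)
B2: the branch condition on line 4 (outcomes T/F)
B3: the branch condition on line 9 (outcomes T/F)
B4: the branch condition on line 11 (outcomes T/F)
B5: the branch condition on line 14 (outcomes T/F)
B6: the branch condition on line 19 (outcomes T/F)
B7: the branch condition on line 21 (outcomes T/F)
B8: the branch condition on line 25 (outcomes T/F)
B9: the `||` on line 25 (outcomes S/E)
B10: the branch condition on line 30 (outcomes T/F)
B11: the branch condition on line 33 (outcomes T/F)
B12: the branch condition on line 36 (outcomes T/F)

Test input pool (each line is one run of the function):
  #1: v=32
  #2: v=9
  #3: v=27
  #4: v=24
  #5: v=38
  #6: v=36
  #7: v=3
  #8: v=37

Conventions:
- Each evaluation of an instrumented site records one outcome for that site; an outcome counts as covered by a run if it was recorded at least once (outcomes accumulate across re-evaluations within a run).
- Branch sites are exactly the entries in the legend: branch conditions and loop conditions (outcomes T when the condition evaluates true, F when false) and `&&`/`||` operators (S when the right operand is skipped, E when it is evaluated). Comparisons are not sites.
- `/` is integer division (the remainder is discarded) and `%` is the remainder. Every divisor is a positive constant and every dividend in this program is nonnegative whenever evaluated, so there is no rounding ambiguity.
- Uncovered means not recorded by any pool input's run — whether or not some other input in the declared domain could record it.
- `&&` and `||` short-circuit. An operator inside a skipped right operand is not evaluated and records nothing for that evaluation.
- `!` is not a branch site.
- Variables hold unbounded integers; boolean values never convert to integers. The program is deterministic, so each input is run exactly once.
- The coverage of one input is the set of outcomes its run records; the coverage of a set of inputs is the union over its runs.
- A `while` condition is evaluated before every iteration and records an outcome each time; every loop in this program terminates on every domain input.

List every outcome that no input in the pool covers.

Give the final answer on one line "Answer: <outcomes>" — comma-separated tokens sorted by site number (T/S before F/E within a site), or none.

#1 (v=32) -> B1->T, B2->T, B1->T, B2->F, B1->T, B2->F, B1->F, B3->F, B5->F, B6->F, B7->T, B9->S, B8->T, B10->T, ...; covered: B1=T, B1=F, B2=T, B2=F, B3=F, B5=F, B6=F, B7=T, B8=T, B9=S, B10=T, B12=F
#2 (v=9) -> B1->T, B2->F, B1->T, B2->F, B1->T, B2->F, B1->F, B3->F, B5->F, B6->F, B7->T, B9->E, B8->F, B10->F, ...; covered: B1=T, B1=F, B2=F, B3=F, B5=F, B6=F, B7=T, B8=F, B9=E, B10=F, B11=T, B12=T
#3 (v=27) -> B1->T, B2->T, B1->T, B2->F, B1->T, B2->F, B1->F, B3->F, B5->F, B6->F, B7->T, B9->S, B8->T, B10->T, ...; covered: B1=T, B1=F, B2=T, B2=F, B3=F, B5=F, B6=F, B7=T, B8=T, B9=S, B10=T, B12=F
#4 (v=24) -> B1->T, B2->T, B1->T, B2->F, B1->T, B2->F, B1->F, B3->F, B5->F, B6->F, B7->T, B9->S, B8->T, B10->T, ...; covered: B1=T, B1=F, B2=T, B2=F, B3=F, B5=F, B6=F, B7=T, B8=T, B9=S, B10=T, B12=F
#5 (v=38) -> B1->T, B2->T, B1->T, B2->F, B1->T, B2->F, B1->F, B3->F, B5->F, B6->T, B9->S, B8->T, B10->T, B12->F; covered: B1=T, B1=F, B2=T, B2=F, B3=F, B5=F, B6=T, B8=T, B9=S, B10=T, B12=F
#6 (v=36) -> B1->T, B2->T, B1->T, B2->F, B1->T, B2->F, B1->F, B3->F, B5->F, B6->T, B9->S, B8->T, B10->T, B12->F; covered: B1=T, B1=F, B2=T, B2=F, B3=F, B5=F, B6=T, B8=T, B9=S, B10=T, B12=F
#7 (v=3) -> B1->T, B2->F, B1->T, B2->F, B1->T, B2->F, B1->F, B3->T, B4->T, B6->F, B7->T, B9->S, B8->T, B10->T, ...; covered: B1=T, B1=F, B2=F, B3=T, B4=T, B6=F, B7=T, B8=T, B9=S, B10=T, B12=T
#8 (v=37) -> B1->T, B2->T, B1->T, B2->F, B1->T, B2->F, B1->F, B3->F, B5->F, B6->T, B9->S, B8->T, B10->T, B12->F; covered: B1=T, B1=F, B2=T, B2=F, B3=F, B5=F, B6=T, B8=T, B9=S, B10=T, B12=F
union over the pool: B1=T, B1=F, B2=T, B2=F, B3=T, B3=F, B4=T, B5=F, B6=T, B6=F, B7=T, B8=T, B8=F, B9=S, B9=E, B10=T, B10=F, B11=T, B12=T, B12=F
uncovered (4 of 24): B4=F, B5=T, B7=F, B11=F

Answer: B4=F, B5=T, B7=F, B11=F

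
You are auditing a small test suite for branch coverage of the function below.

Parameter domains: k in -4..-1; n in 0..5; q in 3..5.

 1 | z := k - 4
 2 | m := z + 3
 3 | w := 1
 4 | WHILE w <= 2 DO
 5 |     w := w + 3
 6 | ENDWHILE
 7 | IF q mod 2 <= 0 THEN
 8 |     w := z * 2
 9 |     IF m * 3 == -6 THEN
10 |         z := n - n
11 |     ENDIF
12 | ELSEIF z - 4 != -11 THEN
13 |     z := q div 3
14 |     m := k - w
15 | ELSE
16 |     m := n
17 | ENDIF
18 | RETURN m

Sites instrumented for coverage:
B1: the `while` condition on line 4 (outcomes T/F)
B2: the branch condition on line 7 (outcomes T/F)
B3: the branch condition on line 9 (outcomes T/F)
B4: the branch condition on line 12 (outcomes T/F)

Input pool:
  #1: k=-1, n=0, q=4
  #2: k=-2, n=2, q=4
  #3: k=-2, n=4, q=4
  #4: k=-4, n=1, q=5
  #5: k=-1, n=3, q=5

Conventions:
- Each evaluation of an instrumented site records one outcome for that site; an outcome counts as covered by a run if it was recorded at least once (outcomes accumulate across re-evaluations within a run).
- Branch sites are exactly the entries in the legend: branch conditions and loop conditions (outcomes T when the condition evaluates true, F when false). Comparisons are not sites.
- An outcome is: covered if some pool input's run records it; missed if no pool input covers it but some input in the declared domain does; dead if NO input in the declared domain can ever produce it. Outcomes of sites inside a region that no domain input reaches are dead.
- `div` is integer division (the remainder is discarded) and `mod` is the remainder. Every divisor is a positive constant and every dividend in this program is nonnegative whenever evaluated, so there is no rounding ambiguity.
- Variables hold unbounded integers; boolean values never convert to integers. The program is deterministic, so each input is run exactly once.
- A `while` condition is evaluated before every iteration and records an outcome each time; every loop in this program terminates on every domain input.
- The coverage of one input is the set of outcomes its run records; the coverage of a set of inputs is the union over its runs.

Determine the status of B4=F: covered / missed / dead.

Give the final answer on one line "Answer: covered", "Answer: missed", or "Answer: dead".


no pool input records B4=F
but domain input (k=-3, n=0, q=3) does record it -> reachable, so missed
Answer: missed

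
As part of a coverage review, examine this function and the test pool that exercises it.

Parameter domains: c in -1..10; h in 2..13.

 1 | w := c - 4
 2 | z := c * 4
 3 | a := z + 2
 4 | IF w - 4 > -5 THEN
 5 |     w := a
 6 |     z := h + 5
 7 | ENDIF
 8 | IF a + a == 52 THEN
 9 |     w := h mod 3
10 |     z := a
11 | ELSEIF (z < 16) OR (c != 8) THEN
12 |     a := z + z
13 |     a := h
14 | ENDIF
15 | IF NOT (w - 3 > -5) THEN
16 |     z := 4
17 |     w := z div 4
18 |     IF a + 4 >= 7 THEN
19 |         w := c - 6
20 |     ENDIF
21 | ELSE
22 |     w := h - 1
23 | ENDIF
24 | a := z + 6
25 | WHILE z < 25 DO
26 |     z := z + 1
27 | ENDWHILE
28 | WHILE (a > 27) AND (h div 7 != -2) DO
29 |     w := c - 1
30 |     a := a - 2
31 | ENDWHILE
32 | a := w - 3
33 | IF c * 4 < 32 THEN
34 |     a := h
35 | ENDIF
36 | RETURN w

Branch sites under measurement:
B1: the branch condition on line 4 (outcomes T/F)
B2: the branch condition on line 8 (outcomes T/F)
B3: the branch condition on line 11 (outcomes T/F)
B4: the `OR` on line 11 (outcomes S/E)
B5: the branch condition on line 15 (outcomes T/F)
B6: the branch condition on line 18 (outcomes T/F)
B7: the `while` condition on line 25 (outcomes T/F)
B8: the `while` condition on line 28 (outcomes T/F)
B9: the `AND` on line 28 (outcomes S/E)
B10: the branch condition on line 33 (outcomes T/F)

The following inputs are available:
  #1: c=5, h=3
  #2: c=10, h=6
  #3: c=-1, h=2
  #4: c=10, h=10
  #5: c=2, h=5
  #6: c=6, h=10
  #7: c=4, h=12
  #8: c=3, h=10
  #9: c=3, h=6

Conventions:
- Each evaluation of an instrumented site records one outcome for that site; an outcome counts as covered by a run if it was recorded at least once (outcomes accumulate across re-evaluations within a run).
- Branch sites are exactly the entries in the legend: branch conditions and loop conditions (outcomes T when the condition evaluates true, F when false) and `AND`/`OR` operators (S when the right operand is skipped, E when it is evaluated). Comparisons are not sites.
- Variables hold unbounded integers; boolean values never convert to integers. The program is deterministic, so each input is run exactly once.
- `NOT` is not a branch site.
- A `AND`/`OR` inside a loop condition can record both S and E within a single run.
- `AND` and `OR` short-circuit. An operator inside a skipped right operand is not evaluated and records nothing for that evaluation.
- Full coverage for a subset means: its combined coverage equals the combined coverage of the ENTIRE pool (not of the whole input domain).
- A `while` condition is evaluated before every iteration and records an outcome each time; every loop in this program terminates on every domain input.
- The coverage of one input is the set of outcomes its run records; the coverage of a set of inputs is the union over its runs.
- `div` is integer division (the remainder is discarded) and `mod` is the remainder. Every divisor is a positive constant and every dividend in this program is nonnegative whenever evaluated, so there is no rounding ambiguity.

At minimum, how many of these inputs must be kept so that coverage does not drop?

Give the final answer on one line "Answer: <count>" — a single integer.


run #1 (c=5, h=3) runs B1->T, B2->F, B4->S, B3->T, B5->F, B7->T, B7->T, B7->T, B7->T, B7->T, B7->T, B7->T, B7->T, B7->T, ...; records B1=T, B2=F, B3=T, B4=S, B5=F, B7=T, B7=F, B8=F, B9=S, B10=T
run #2 (c=10, h=6) runs B1->T, B2->F, B4->S, B3->T, B5->F, B7->T, B7->T, B7->T, B7->T, B7->T, B7->T, B7->T, B7->T, B7->T, ...; records B1=T, B2=F, B3=T, B4=S, B5=F, B7=T, B7=F, B8=F, B9=S, B10=F
run #3 (c=-1, h=2) runs B1->F, B2->F, B4->S, B3->T, B5->T, B6->F, B7->T, B7->T, B7->T, B7->T, B7->T, B7->T, B7->T, B7->T, ...; records B1=F, B2=F, B3=T, B4=S, B5=T, B6=F, B7=T, B7=F, B8=F, B9=S, B10=T
run #4 (c=10, h=10) runs B1->T, B2->F, B4->S, B3->T, B5->F, B7->T, B7->T, B7->T, B7->T, B7->T, B7->T, B7->T, B7->T, B7->T, ...; records B1=T, B2=F, B3=T, B4=S, B5=F, B7=T, B7=F, B8=F, B9=S, B10=F
run #5 (c=2, h=5) runs B1->F, B2->F, B4->S, B3->T, B5->T, B6->T, B7->T, B7->T, B7->T, B7->T, B7->T, B7->T, B7->T, B7->T, ...; records B1=F, B2=F, B3=T, B4=S, B5=T, B6=T, B7=T, B7=F, B8=F, B9=S, B10=T
run #6 (c=6, h=10) runs B1->T, B2->T, B5->F, B7->F, B9->E, B8->T, B9->E, B8->T, B9->E, B8->T, B9->S, B8->F, B10->T; records B1=T, B2=T, B5=F, B7=F, B8=T, B8=F, B9=S, B9=E, B10=T
run #7 (c=4, h=12) runs B1->T, B2->F, B4->E, B3->T, B5->F, B7->T, B7->T, B7->T, B7->T, B7->T, B7->T, B7->T, B7->T, B7->F, ...; records B1=T, B2=F, B3=T, B4=E, B5=F, B7=T, B7=F, B8=F, B9=S, B10=T
run #8 (c=3, h=10) runs B1->F, B2->F, B4->S, B3->T, B5->F, B7->T, B7->T, B7->T, B7->T, B7->T, B7->T, B7->T, B7->T, B7->T, ...; records B1=F, B2=F, B3=T, B4=S, B5=F, B7=T, B7=F, B8=F, B9=S, B10=T
run #9 (c=3, h=6) runs B1->F, B2->F, B4->S, B3->T, B5->F, B7->T, B7->T, B7->T, B7->T, B7->T, B7->T, B7->T, B7->T, B7->T, ...; records B1=F, B2=F, B3=T, B4=S, B5=F, B7=T, B7=F, B8=F, B9=S, B10=T
together the pool reaches 19 outcomes: B1=T, B1=F, B2=T, B2=F, B3=T, B4=S, B4=E, B5=T, B5=F, B6=T, B6=F, B7=T, B7=F, B8=T, B8=F, B9=S, B9=E, B10=T, B10=F
checked all size-1 subsets: none covers 19 outcomes (max 11/19)
checked all size-2 subsets: none covers 19 outcomes (max 16/19)
checked all size-3 subsets: none covers 19 outcomes (max 17/19)
checked all size-4 subsets: none covers 19 outcomes (max 18/19)
the canonical winner is {2, 3, 5, 6, 7}: size 5, full 19-outcome coverage, earliest index list among size-5 covers
Answer: 5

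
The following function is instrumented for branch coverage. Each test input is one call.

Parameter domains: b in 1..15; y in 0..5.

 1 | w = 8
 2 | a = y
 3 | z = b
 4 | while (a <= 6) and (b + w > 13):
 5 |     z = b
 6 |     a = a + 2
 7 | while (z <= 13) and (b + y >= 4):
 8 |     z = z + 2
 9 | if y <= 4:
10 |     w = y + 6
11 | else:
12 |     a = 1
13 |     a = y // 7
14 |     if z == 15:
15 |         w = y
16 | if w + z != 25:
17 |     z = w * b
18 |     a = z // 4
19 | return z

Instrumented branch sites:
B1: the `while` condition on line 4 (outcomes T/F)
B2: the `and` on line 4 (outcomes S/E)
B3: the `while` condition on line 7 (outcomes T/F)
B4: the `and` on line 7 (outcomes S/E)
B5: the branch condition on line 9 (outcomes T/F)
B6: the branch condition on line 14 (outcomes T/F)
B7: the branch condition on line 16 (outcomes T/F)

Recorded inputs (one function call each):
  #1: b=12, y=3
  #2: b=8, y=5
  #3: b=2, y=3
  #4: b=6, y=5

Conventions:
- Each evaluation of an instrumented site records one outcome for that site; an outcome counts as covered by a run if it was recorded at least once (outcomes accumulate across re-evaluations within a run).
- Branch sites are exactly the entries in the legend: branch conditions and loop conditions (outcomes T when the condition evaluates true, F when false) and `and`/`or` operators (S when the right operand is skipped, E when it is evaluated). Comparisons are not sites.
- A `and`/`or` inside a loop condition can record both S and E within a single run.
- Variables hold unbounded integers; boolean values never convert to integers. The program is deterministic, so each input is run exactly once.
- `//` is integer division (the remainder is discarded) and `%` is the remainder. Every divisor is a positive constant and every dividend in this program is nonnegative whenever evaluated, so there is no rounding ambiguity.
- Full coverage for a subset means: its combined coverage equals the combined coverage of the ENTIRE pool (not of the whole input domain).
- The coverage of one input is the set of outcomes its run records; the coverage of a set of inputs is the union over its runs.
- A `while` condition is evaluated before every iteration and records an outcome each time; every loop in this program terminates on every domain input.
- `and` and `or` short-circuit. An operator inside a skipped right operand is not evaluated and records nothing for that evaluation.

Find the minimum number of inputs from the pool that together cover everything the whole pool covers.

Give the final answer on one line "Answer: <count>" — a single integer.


input #1 (b=12, y=3): events B2->E, B1->T, B2->E, B1->T, B2->S, B1->F, B4->E, B3->T, B4->S, B3->F, B5->T, B7->T; covers B1=T, B1=F, B2=S, B2=E, B3=T, B3=F, B4=S, B4=E, B5=T, B7=T
input #2 (b=8, y=5): events B2->E, B1->T, B2->S, B1->F, B4->E, B3->T, B4->E, B3->T, B4->E, B3->T, B4->S, B3->F, B5->F, B6->F, ...; covers B1=T, B1=F, B2=S, B2=E, B3=T, B3=F, B4=S, B4=E, B5=F, B6=F, B7=T
input #3 (b=2, y=3): events B2->E, B1->F, B4->E, B3->T, B4->E, B3->T, B4->E, B3->T, B4->E, B3->T, B4->E, B3->T, B4->E, B3->T, ...; covers B1=F, B2=E, B3=T, B3=F, B4=S, B4=E, B5=T, B7=T
input #4 (b=6, y=5): events B2->E, B1->T, B2->S, B1->F, B4->E, B3->T, B4->E, B3->T, B4->E, B3->T, B4->E, B3->T, B4->S, B3->F, ...; covers B1=T, B1=F, B2=S, B2=E, B3=T, B3=F, B4=S, B4=E, B5=F, B6=F, B7=T
pool-wide coverage (12 outcomes): B1=T, B1=F, B2=S, B2=E, B3=T, B3=F, B4=S, B4=E, B5=T, B5=F, B6=F, B7=T
every size-1 subset falls short of the 12 outcomes (best: 11/12)
inputs {1, 2} (size 2) cover everything; no size-2 subset with a lexicographically smaller index list covers all 12
Answer: 2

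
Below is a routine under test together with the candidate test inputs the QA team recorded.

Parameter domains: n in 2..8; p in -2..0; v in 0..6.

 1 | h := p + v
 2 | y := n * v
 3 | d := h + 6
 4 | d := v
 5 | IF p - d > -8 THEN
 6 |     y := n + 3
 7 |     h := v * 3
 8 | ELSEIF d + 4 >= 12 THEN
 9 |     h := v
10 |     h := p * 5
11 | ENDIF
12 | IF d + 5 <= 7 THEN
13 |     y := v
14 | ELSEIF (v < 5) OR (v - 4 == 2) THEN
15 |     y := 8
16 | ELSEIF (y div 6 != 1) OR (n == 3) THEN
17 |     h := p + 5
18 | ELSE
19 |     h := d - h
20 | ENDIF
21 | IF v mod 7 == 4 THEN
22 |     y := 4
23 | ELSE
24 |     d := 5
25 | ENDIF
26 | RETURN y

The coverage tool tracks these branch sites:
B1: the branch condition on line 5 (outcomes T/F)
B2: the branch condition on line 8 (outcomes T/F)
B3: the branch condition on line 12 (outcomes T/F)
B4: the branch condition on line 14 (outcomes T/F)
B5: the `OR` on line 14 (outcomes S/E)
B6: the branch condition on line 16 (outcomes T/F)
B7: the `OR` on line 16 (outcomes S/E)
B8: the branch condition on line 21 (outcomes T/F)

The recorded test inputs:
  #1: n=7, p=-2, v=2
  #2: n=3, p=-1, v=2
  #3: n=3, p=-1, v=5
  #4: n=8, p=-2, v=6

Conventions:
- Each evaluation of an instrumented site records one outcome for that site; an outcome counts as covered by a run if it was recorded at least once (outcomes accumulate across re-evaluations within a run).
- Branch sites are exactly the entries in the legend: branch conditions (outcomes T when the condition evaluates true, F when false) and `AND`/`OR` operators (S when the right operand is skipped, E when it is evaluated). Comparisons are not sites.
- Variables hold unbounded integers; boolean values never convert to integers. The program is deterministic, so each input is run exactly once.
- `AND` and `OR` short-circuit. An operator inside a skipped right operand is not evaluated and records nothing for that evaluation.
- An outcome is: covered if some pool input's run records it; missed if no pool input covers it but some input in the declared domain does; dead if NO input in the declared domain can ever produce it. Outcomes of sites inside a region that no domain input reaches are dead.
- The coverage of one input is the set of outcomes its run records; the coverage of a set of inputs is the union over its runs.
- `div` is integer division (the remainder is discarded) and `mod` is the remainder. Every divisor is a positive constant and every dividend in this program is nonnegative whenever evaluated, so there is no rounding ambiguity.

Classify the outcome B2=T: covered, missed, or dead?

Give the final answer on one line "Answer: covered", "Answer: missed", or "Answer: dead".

no pool input records B2=T
checking all 147 inputs in the declared domain: B2=T is never recorded -> dead

Answer: dead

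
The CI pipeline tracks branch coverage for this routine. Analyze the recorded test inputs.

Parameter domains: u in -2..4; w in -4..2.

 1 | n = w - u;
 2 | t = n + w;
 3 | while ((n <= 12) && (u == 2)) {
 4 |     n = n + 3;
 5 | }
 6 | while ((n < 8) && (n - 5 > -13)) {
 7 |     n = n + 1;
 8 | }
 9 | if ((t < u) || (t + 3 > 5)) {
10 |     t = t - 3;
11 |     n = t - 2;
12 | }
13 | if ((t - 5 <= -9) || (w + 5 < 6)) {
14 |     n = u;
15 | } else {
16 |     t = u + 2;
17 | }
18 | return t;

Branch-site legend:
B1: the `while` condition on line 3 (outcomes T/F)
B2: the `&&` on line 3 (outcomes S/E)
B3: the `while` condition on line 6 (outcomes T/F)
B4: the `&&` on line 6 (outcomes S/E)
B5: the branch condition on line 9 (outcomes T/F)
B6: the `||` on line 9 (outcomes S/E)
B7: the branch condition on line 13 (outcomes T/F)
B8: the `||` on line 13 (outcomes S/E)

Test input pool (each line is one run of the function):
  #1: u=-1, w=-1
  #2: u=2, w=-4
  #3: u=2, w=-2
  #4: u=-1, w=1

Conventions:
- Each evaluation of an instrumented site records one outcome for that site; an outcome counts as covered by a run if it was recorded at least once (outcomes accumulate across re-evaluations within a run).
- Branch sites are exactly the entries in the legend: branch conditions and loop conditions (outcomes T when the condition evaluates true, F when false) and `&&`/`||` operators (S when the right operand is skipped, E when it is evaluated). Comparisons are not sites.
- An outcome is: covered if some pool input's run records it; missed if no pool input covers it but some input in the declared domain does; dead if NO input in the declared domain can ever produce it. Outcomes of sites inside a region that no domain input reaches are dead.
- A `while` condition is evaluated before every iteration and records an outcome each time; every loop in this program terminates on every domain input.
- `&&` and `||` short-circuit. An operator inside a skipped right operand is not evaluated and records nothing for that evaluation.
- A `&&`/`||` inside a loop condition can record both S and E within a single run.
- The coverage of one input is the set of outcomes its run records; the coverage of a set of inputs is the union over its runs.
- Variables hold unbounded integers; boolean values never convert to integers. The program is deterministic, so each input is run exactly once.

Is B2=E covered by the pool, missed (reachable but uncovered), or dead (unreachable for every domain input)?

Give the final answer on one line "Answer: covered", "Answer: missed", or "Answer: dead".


B2=E is recorded by pool input(s) 1, 2, 3, 4 -> covered
Answer: covered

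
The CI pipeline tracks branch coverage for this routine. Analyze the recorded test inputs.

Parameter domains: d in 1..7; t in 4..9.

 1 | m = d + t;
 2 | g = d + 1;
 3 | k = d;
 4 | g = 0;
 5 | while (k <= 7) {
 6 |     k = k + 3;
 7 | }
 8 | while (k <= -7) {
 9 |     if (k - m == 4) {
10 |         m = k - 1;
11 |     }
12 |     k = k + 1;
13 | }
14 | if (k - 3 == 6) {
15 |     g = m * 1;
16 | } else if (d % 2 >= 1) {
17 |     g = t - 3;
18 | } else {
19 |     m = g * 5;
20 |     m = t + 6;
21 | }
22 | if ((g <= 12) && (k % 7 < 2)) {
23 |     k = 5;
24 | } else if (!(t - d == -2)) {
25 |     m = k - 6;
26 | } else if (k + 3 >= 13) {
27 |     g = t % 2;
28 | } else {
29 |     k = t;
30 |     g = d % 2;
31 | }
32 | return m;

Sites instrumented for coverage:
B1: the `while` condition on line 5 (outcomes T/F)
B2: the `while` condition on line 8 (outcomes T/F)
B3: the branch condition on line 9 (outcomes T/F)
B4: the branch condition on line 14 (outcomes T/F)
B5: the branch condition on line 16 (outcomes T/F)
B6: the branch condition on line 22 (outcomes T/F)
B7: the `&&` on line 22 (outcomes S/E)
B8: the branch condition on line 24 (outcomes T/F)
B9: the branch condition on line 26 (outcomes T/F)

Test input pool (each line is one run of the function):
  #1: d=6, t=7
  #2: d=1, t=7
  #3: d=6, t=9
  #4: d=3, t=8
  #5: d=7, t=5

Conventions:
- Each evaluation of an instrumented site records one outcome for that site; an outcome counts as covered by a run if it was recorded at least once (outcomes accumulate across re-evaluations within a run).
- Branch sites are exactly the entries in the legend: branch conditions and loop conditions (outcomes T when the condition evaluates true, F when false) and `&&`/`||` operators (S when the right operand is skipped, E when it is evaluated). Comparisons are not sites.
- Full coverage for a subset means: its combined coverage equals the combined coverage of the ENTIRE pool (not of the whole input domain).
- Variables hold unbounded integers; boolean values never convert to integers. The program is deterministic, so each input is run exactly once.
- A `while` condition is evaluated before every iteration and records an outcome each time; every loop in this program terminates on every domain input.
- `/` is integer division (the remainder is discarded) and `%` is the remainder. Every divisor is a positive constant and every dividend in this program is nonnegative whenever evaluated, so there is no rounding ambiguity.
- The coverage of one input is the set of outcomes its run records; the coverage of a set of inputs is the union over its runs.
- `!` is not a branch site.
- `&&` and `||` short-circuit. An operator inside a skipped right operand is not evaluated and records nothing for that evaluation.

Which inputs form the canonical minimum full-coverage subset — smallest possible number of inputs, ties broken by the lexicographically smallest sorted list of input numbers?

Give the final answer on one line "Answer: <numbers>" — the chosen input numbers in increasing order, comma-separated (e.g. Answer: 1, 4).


input #1, d=6, t=7: events B1->T, B1->F, B2->F, B4->T, B7->S, B6->F, B8->T; outcomes B1=T, B1=F, B2=F, B4=T, B6=F, B7=S, B8=T
input #2, d=1, t=7: events B1->T, B1->T, B1->T, B1->F, B2->F, B4->F, B5->T, B7->E, B6->F, B8->T; outcomes B1=T, B1=F, B2=F, B4=F, B5=T, B6=F, B7=E, B8=T
input #3, d=6, t=9: events B1->T, B1->F, B2->F, B4->T, B7->S, B6->F, B8->T; outcomes B1=T, B1=F, B2=F, B4=T, B6=F, B7=S, B8=T
input #4, d=3, t=8: events B1->T, B1->T, B1->F, B2->F, B4->T, B7->E, B6->F, B8->T; outcomes B1=T, B1=F, B2=F, B4=T, B6=F, B7=E, B8=T
input #5, d=7, t=5: events B1->T, B1->F, B2->F, B4->F, B5->T, B7->E, B6->F, B8->F, B9->T; outcomes B1=T, B1=F, B2=F, B4=F, B5=T, B6=F, B7=E, B8=F, B9=T
pool-wide coverage (12 outcomes): B1=T, B1=F, B2=F, B4=T, B4=F, B5=T, B6=F, B7=S, B7=E, B8=T, B8=F, B9=T
every size-1 subset falls short of the 12 outcomes (best: 9/12)
at size 2, {1, 5} reaches all 12 outcomes; every lexicographically earlier size-2 subset fails
Answer: 1, 5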